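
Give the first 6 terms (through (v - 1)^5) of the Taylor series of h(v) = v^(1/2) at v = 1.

7*(v - 1)^5/256 - 5*(v - 1)^4/128 + (v - 1)^3/16 - (v - 1)^2/8 + (v - 1)/2 + 1

Differentiate repeatedly and evaluate at the center.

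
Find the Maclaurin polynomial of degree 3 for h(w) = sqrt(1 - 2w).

-w^3/2 - w^2/2 - w + 1

Compute the successive derivatives at the expansion point and divide by k!.
h(0) = 1
h′(0) = -1
h′′(0) = -1
h′′′(0) = -3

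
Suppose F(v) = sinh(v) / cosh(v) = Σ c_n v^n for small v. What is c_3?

-1/3

Invert the denominator's series and multiply.
So c_3 = F′′′(0)/3! = -1/3.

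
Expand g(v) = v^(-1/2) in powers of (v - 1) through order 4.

Apply the Taylor formula c_k = f^(k)(a)/k!.
g(1) = 1
g′(1) = -1/2
g′′(1) = 3/4
g′′′(1) = -15/8
g^(4)(1) = 105/16

35*(v - 1)^4/128 - 5*(v - 1)^3/16 + 3*(v - 1)^2/8 - (v - 1)/2 + 1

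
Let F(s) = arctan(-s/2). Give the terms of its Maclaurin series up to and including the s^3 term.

[s^0] = 0;  [s^1] = -1/2;  [s^2] = 0;  [s^3] = 1/24.

s^3/24 - s/2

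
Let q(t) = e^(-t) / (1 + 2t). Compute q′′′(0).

Write out both Maclaurin series and multiply, keeping only the needed powers.
The coefficient of t^3 in the expansion is -79/6, so q′′′(0) = 3! * (-79/6) = -79.

-79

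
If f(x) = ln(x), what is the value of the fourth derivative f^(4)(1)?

-6

Differentiate repeatedly and evaluate at the center.
The coefficient of (x - 1)^4 in the expansion is -1/4, so f^(4)(1) = 4! * (-1/4) = -6.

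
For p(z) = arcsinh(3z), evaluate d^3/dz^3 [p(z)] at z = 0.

-27

Differentiate repeatedly and evaluate at the center.
From the series, [z^3] p = -9/2; multiply by 3! = 6 to get -27.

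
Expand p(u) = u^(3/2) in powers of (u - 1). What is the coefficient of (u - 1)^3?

Compute the successive derivatives at the expansion point and divide by k!.
[(u - 1)^0] = 1;  [(u - 1)^1] = 3/2;  [(u - 1)^2] = 3/8;  [(u - 1)^3] = -1/16.
So c_3 = p′′′(1)/3! = -1/16.

-1/16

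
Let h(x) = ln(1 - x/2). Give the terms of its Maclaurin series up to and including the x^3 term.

-x^3/24 - x^2/8 - x/2

Use the known series and substitute for the argument.
[x^0] = 0;  [x^1] = -1/2;  [x^2] = -1/8;  [x^3] = -1/24.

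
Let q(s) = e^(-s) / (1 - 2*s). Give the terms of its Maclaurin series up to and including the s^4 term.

233*s^4/24 + 29*s^3/6 + 5*s^2/2 + s + 1

Use 1/(1 - r) = Σ r^k on the denominator, then take the Cauchy product.
q(0) = 1
q′(0) = 1
q′′(0) = 5
q′′′(0) = 29
q^(4)(0) = 233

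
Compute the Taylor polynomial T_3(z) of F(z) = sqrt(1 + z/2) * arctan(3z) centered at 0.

-291*z^3/32 + 3*z^2/4 + 3*z

Take the Cauchy product of the two expansions.
[z^0] = 0;  [z^1] = 3;  [z^2] = 3/4;  [z^3] = -291/32.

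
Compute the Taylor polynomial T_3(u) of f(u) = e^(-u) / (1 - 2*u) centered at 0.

Use 1/(1 - r) = Σ r^k on the denominator, then take the Cauchy product.

29*u^3/6 + 5*u^2/2 + u + 1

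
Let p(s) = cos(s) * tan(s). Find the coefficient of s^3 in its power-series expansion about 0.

-1/6

Take the Cauchy product of the two expansions.
p(0) = 0
p′(0) = 1
p′′(0) = 0
p′′′(0) = -1
So c_3 = p′′′(0)/3! = -1/6.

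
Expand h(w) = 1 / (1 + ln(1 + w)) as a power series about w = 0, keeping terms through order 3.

Use the geometric series for the reciprocal, then substitute.
h(0) = 1
h′(0) = -1
h′′(0) = 3
h′′′(0) = -14

-7*w^3/3 + 3*w^2/2 - w + 1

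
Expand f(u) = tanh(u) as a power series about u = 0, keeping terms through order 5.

Use the known series and substitute for the argument.
f(0) = 0
f′(0) = 1
f′′(0) = 0
f′′′(0) = -2
f^(4)(0) = 0
f^(5)(0) = 16
The Taylor polynomial is Σ f^(k)(0)/k! · u^k.

2*u^5/15 - u^3/3 + u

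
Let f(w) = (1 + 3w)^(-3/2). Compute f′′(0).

Compute the successive derivatives at the expansion point and divide by k!.
From the series, [w^2] f = 135/8; multiply by 2! = 2 to get 135/4.

135/4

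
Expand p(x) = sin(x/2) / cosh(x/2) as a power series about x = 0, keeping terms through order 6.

3*x^5/320 - x^3/12 + x/2

Invert the denominator's series and multiply.
p(0) = 0
p′(0) = 1/2
p′′(0) = 0
p′′′(0) = -1/2
p^(4)(0) = 0
p^(5)(0) = 9/8
p^(6)(0) = 0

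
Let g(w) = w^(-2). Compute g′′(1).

6

The coefficient of (w - 1)^2 in the expansion is 3, so g′′(1) = 2! * (3) = 6.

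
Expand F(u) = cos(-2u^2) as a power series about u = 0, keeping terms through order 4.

1 - 2*u^4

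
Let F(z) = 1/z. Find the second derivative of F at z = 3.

The coefficient of (z - 3)^2 in the expansion is 1/27, so F′′(3) = 2! * (1/27) = 2/27.

2/27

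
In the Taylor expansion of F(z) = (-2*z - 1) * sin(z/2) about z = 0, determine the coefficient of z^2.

Shift and add copies of the series according to the polynomial's terms.
F(0) = 0
F′(0) = -1/2
F′′(0) = -2
So c_2 = F′′(0)/2! = -1.

-1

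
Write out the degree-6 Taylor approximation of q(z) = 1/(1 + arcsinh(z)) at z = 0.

Substitute the inner expansion into the outer series and collect powers.
q(0) = 1
q′(0) = -1
q′′(0) = 2
q′′′(0) = -5
q^(4)(0) = 16
q^(5)(0) = -69
q^(6)(0) = 368
The Taylor polynomial is Σ q^(k)(0)/k! · z^k.

23*z^6/45 - 23*z^5/40 + 2*z^4/3 - 5*z^3/6 + z^2 - z + 1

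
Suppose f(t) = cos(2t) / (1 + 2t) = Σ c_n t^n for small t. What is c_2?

Take the Cauchy product of the two expansions.
f(0) = 1
f′(0) = -2
f′′(0) = 4
Dividing each by k! gives the coefficients c_0, ..., c_2.

2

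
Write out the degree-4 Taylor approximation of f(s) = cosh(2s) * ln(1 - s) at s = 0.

Write out both Maclaurin series and multiply, keeping only the needed powers.
f(0) = 0
f′(0) = -1
f′′(0) = -1
f′′′(0) = -14
f^(4)(0) = -30

-5*s^4/4 - 7*s^3/3 - s^2/2 - s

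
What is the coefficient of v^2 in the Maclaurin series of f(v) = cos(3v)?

-9/2

Apply the Taylor formula c_k = f^(k)(a)/k!.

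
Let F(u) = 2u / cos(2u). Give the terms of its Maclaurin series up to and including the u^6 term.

20*u^5/3 + 4*u^3 + 2*u

Invert the denominator's series and multiply.
F(0) = 0
F′(0) = 2
F′′(0) = 0
F′′′(0) = 24
F^(4)(0) = 0
F^(5)(0) = 800
F^(6)(0) = 0
Then c_k = F^(k)(0)/k! gives each Taylor coefficient.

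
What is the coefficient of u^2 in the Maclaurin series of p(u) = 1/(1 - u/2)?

1/4

p(0) = 1
p′(0) = 1/2
p′′(0) = 1/2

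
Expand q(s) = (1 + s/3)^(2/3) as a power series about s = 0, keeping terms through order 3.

[s^0] = 1;  [s^1] = 2/9;  [s^2] = -1/81;  [s^3] = 4/2187.

4*s^3/2187 - s^2/81 + 2*s/9 + 1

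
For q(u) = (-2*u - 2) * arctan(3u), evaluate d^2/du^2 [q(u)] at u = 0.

Shift and add copies of the series according to the polynomial's terms.
The coefficient of u^2 in the expansion is -6, so q′′(0) = 2! * (-6) = -12.

-12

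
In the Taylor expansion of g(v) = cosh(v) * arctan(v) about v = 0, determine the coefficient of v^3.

1/6

Take the Cauchy product of the two expansions.
[v^0] = 0;  [v^1] = 1;  [v^2] = 0;  [v^3] = 1/6.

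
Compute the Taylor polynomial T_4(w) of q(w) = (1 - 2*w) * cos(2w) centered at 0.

Shift and add copies of the series according to the polynomial's terms.
q(0) = 1
q′(0) = -2
q′′(0) = -4
q′′′(0) = 24
q^(4)(0) = 16
The Taylor polynomial is Σ q^(k)(0)/k! · w^k.

2*w^4/3 + 4*w^3 - 2*w^2 - 2*w + 1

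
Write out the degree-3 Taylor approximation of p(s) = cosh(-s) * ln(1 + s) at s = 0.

Write out both Maclaurin series and multiply, keeping only the needed powers.

5*s^3/6 - s^2/2 + s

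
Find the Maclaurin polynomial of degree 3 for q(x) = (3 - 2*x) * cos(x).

x^3 - 3*x^2/2 - 2*x + 3

Distribute the polynomial across the series and collect like powers.
q(0) = 3
q′(0) = -2
q′′(0) = -3
q′′′(0) = 6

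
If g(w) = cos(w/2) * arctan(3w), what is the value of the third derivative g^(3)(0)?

-225/4

Multiply the two series term by term and collect like powers.
From the series, [w^3] g = -75/8; multiply by 3! = 6 to get -225/4.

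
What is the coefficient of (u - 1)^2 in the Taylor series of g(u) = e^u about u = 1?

e/2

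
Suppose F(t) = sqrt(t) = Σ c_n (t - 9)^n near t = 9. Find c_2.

F(9) = 3
F′(9) = 1/6
F′′(9) = -1/108

-1/216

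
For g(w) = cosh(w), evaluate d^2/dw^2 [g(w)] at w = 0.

1

Use the known series and substitute for the argument.
The coefficient of w^2 in the expansion is 1/2, so g′′(0) = 2! * (1/2) = 1.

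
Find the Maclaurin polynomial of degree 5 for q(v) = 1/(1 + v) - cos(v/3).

-v^5 + 1943*v^4/1944 - v^3 + 19*v^2/18 - v

Add the two expansions coefficient-wise.
q(0) = 0
q′(0) = -1
q′′(0) = 19/9
q′′′(0) = -6
q^(4)(0) = 1943/81
q^(5)(0) = -120
The Taylor polynomial is Σ q^(k)(0)/k! · v^k.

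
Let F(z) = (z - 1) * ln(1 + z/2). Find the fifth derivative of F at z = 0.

-21/8

Distribute the polynomial across the series and collect like powers.
The coefficient of z^5 in the expansion is -7/320, so F^(5)(0) = 5! * (-7/320) = -21/8.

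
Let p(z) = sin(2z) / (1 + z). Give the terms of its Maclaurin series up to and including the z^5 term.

Expand each factor separately, then convolve coefficients.
p(0) = 0
p′(0) = 2
p′′(0) = -4
p′′′(0) = 4
p^(4)(0) = -16
p^(5)(0) = 112

14*z^5/15 - 2*z^4/3 + 2*z^3/3 - 2*z^2 + 2*z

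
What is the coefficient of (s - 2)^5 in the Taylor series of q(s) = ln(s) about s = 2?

[(s - 2)^0] = ln(2);  [(s - 2)^1] = 1/2;  [(s - 2)^2] = -1/8;  [(s - 2)^3] = 1/24;  [(s - 2)^4] = -1/64;  [(s - 2)^5] = 1/160.
So c_5 = q^(5)(2)/5! = 1/160.

1/160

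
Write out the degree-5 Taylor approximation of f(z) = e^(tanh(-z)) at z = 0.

z^5/40 - 7*z^4/24 + z^3/6 + z^2/2 - z + 1

Compose series: expand the inner function first, then feed it into the outer expansion.
[z^0] = 1;  [z^1] = -1;  [z^2] = 1/2;  [z^3] = 1/6;  [z^4] = -7/24;  [z^5] = 1/40.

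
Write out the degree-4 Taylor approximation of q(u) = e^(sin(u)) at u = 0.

Let u equal the inner series; expand the outer function in u and truncate.
[u^0] = 1;  [u^1] = 1;  [u^2] = 1/2;  [u^3] = 0;  [u^4] = -1/8.

-u^4/8 + u^2/2 + u + 1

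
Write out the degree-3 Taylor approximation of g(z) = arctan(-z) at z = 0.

z^3/3 - z

g(0) = 0
g′(0) = -1
g′′(0) = 0
g′′′(0) = 2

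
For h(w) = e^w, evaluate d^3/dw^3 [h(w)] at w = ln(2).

2

The coefficient of (w - ln(2))^3 in the expansion is 1/3, so h′′′(ln(2)) = 3! * (1/3) = 2.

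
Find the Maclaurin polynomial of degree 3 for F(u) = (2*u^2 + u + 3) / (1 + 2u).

-24*u^3 + 12*u^2 - 5*u + 3

Shift and add copies of the series according to the polynomial's terms.
F(0) = 3
F′(0) = -5
F′′(0) = 24
F′′′(0) = -144
Then c_k = F^(k)(0)/k! gives each Taylor coefficient.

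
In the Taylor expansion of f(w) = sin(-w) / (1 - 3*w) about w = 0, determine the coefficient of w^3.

Use 1/(1 - r) = Σ r^k on the denominator, then take the Cauchy product.
[w^0] = 0;  [w^1] = -1;  [w^2] = -3;  [w^3] = -53/6.

-53/6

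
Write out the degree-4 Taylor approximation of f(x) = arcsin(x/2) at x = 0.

f(0) = 0
f′(0) = 1/2
f′′(0) = 0
f′′′(0) = 1/8
f^(4)(0) = 0
Then c_k = f^(k)(0)/k! gives each Taylor coefficient.

x^3/48 + x/2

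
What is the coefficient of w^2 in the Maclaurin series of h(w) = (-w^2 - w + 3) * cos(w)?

Distribute the polynomial across the series and collect like powers.
[w^0] = 3;  [w^1] = -1;  [w^2] = -5/2.

-5/2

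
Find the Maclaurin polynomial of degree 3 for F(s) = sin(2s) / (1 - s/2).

Write out both Maclaurin series and multiply, keeping only the needed powers.
[s^0] = 0;  [s^1] = 2;  [s^2] = 1;  [s^3] = -5/6.

-5*s^3/6 + s^2 + 2*s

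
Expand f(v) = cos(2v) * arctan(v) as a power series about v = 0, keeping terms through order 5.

23*v^5/15 - 7*v^3/3 + v

Expand each factor separately, then convolve coefficients.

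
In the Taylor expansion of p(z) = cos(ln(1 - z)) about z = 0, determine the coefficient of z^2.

-1/2

Plug the Maclaurin series of the inner function into that of the outer and collect terms.
p(0) = 1
p′(0) = 0
p′′(0) = -1
So c_2 = p′′(0)/2! = -1/2.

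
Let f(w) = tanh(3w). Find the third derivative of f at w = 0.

From the series, [w^3] f = -9; multiply by 3! = 6 to get -54.

-54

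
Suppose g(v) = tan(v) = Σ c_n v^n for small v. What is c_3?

1/3

c_3 = g′′′(0)/3! = 1/3.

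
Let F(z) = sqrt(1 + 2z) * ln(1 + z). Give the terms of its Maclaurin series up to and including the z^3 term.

-2*z^3/3 + z^2/2 + z

Expand each factor separately, then convolve coefficients.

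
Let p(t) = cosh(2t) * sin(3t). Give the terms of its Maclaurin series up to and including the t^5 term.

-199*t^5/40 + 3*t^3/2 + 3*t

Expand each factor separately, then convolve coefficients.
p(0) = 0
p′(0) = 3
p′′(0) = 0
p′′′(0) = 9
p^(4)(0) = 0
p^(5)(0) = -597
Then c_k = p^(k)(0)/k! gives each Taylor coefficient.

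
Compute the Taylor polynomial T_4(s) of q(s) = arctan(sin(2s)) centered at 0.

-4*s^3 + 2*s

Let u equal the inner series; expand the outer function in u and truncate.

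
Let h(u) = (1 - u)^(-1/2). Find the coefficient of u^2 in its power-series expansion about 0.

3/8

Use the known series and substitute for the argument.
[u^0] = 1;  [u^1] = 1/2;  [u^2] = 3/8.
So c_2 = h′′(0)/2! = 3/8.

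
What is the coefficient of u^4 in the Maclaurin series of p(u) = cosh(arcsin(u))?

5/24

Let u equal the inner series; expand the outer function in u and truncate.
p(0) = 1
p′(0) = 0
p′′(0) = 1
p′′′(0) = 0
p^(4)(0) = 5
So c_4 = p^(4)(0)/4! = 5/24.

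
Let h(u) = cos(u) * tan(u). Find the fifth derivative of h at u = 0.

1

Expand each factor separately, then convolve coefficients.
The coefficient of u^5 in the expansion is 1/120, so h^(5)(0) = 5! * (1/120) = 1.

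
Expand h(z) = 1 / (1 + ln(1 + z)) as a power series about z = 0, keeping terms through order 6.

3289*z^6/360 - 347*z^5/60 + 11*z^4/3 - 7*z^3/3 + 3*z^2/2 - z + 1

Write 1/(1+u) = 1 - u + u^2 - u^3 + ... and substitute the series for u.
h(0) = 1
h′(0) = -1
h′′(0) = 3
h′′′(0) = -14
h^(4)(0) = 88
h^(5)(0) = -694
h^(6)(0) = 6578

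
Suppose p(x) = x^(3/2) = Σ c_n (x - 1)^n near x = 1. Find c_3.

p(1) = 1
p′(1) = 3/2
p′′(1) = 3/4
p′′′(1) = -3/8
So c_3 = p′′′(1)/3! = -1/16.

-1/16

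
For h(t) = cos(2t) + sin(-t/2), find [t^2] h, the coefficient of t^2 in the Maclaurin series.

Combine the two series term by term.
h(0) = 1
h′(0) = -1/2
h′′(0) = -4
So c_2 = h′′(0)/2! = -2.

-2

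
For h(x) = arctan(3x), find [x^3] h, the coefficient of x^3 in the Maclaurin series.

-9

h(0) = 0
h′(0) = 3
h′′(0) = 0
h′′′(0) = -54
So c_3 = h′′′(0)/3! = -9.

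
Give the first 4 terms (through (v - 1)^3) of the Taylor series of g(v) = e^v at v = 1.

e*(v - 1)^3/6 + e*(v - 1)^2/2 + e*(v - 1) + e

g(1) = e
g′(1) = e
g′′(1) = e
g′′′(1) = e
Dividing each by k! gives the coefficients c_0, ..., c_3.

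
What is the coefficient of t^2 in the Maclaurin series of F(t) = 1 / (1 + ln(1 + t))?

3/2

Write 1/(1+u) = 1 - u + u^2 - u^3 + ... and substitute the series for u.
[t^0] = 1;  [t^1] = -1;  [t^2] = 3/2.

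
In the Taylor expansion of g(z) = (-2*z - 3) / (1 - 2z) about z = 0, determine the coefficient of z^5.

Shift and add copies of the series according to the polynomial's terms.
g(0) = -3
g′(0) = -8
g′′(0) = -32
g′′′(0) = -192
g^(4)(0) = -1536
g^(5)(0) = -15360

-128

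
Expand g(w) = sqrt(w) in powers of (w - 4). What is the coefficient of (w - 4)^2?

g(4) = 2
g′(4) = 1/4
g′′(4) = -1/32
So c_2 = g′′(4)/2! = -1/64.

-1/64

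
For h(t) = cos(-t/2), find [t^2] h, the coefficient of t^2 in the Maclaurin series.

-1/8

[t^0] = 1;  [t^1] = 0;  [t^2] = -1/8.
So c_2 = h′′(0)/2! = -1/8.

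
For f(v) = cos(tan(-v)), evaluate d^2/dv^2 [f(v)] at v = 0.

-1

Substitute the inner expansion into the outer series and collect powers.
From the series, [v^2] f = -1/2; multiply by 2! = 2 to get -1.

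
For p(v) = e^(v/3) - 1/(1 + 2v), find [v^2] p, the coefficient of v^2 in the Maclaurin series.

-71/18

Combine the two series term by term.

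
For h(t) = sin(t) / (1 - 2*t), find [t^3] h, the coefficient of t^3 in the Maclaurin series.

23/6

Use 1/(1 - r) = Σ r^k on the denominator, then take the Cauchy product.
h(0) = 0
h′(0) = 1
h′′(0) = 4
h′′′(0) = 23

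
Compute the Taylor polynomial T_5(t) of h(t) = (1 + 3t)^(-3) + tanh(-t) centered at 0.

Combine the two series term by term.
h(0) = 1
h′(0) = -10
h′′(0) = 108
h′′′(0) = -1618
h^(4)(0) = 29160
h^(5)(0) = -612376
Then c_k = h^(k)(0)/k! gives each Taylor coefficient.

-76547*t^5/15 + 1215*t^4 - 809*t^3/3 + 54*t^2 - 10*t + 1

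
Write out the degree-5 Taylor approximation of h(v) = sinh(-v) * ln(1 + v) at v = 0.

v^5/3 - v^4/2 + v^3/2 - v^2

Multiply the two series term by term and collect like powers.
[v^0] = 0;  [v^1] = 0;  [v^2] = -1;  [v^3] = 1/2;  [v^4] = -1/2;  [v^5] = 1/3.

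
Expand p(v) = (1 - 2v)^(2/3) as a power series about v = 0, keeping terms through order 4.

Apply the Taylor formula c_k = f^(k)(a)/k!.
p(0) = 1
p′(0) = -4/3
p′′(0) = -8/9
p′′′(0) = -64/27
p^(4)(0) = -896/81

-112*v^4/243 - 32*v^3/81 - 4*v^2/9 - 4*v/3 + 1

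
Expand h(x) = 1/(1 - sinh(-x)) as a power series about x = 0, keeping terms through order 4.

Substitute the inner expansion into the outer series and collect powers.

4*x^4/3 - 7*x^3/6 + x^2 - x + 1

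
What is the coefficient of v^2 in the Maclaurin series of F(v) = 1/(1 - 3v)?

9

Apply the Taylor formula c_k = f^(k)(a)/k!.
[v^0] = 1;  [v^1] = 3;  [v^2] = 9.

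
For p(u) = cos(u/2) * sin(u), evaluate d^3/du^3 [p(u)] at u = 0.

Multiply the two series term by term and collect like powers.
From the series, [u^3] p = -7/24; multiply by 3! = 6 to get -7/4.

-7/4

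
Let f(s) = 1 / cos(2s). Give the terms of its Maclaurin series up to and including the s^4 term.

10*s^4/3 + 2*s^2 + 1

Write the quotient as an unknown series and match coefficients against numerator = denominator · series.
[s^0] = 1;  [s^1] = 0;  [s^2] = 2;  [s^3] = 0;  [s^4] = 10/3.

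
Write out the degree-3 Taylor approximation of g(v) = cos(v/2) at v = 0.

1 - v^2/8

Compute the successive derivatives at the expansion point and divide by k!.
[v^0] = 1;  [v^1] = 0;  [v^2] = -1/8;  [v^3] = 0.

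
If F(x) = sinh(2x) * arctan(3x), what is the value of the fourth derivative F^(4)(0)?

Take the Cauchy product of the two expansions.
From the series, [x^4] F = -14; multiply by 4! = 24 to get -336.

-336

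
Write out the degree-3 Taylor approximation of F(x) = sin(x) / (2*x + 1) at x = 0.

23*x^3/6 - 2*x^2 + x

Use 1/(1 - r) = Σ r^k on the denominator, then take the Cauchy product.
F(0) = 0
F′(0) = 1
F′′(0) = -4
F′′′(0) = 23
Dividing each by k! gives the coefficients c_0, ..., c_3.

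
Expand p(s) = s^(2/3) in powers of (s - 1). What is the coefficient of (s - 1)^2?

-1/9

p(1) = 1
p′(1) = 2/3
p′′(1) = -2/9
So c_2 = p′′(1)/2! = -1/9.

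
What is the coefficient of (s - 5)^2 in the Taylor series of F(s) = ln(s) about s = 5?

-1/50

Differentiate repeatedly and evaluate at the center.
F(5) = ln(5)
F′(5) = 1/5
F′′(5) = -1/25
Dividing each by k! gives the coefficients c_0, ..., c_2.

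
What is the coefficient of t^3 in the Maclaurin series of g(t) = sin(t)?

-1/6

c_3 = g′′′(0)/3! = -1/6.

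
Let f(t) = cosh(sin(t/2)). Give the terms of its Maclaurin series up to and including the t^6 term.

Compose series: expand the inner function first, then feed it into the outer expansion.
f(0) = 1
f′(0) = 0
f′′(0) = 1/4
f′′′(0) = 0
f^(4)(0) = -3/16
f^(5)(0) = 0
f^(6)(0) = -3/64
Then c_k = f^(k)(0)/k! gives each Taylor coefficient.

-t^6/15360 - t^4/128 + t^2/8 + 1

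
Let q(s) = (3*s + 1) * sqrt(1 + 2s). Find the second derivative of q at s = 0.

Multiply each power in the prefactor through the base expansion.
The coefficient of s^2 in the expansion is 5/2, so q′′(0) = 2! * (5/2) = 5.

5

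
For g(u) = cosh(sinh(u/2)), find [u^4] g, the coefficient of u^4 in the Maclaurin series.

Compose series: expand the inner function first, then feed it into the outer expansion.
g(0) = 1
g′(0) = 0
g′′(0) = 1/4
g′′′(0) = 0
g^(4)(0) = 5/16

5/384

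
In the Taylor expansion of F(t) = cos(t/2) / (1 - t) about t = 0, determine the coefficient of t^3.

7/8

Expand each factor separately, then convolve coefficients.
F(0) = 1
F′(0) = 1
F′′(0) = 7/4
F′′′(0) = 21/4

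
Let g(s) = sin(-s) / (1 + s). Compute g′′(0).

Multiply the two series term by term and collect like powers.
From the series, [s^2] g = 1; multiply by 2! = 2 to get 2.

2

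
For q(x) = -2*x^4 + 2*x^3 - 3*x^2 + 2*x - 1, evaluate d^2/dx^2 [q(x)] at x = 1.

-18

From the series, [(x - 1)^2] q = -9; multiply by 2! = 2 to get -18.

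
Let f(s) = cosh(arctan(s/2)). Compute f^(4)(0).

-7/16

Let u equal the inner series; expand the outer function in u and truncate.
The coefficient of s^4 in the expansion is -7/384, so f^(4)(0) = 4! * (-7/384) = -7/16.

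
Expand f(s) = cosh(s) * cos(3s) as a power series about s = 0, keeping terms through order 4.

7*s^4/6 - 4*s^2 + 1

Take the Cauchy product of the two expansions.
f(0) = 1
f′(0) = 0
f′′(0) = -8
f′′′(0) = 0
f^(4)(0) = 28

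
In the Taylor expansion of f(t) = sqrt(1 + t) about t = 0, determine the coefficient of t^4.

Apply the Taylor formula c_k = f^(k)(a)/k!.
f(0) = 1
f′(0) = 1/2
f′′(0) = -1/4
f′′′(0) = 3/8
f^(4)(0) = -15/16

-5/128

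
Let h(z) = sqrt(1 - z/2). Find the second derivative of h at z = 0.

-1/16

The coefficient of z^2 in the expansion is -1/32, so h′′(0) = 2! * (-1/32) = -1/16.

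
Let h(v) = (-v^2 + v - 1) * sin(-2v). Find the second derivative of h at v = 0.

-4

Shift and add copies of the series according to the polynomial's terms.
The coefficient of v^2 in the expansion is -2, so h′′(0) = 2! * (-2) = -4.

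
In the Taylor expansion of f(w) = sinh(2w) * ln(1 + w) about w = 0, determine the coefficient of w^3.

Multiply the two series term by term and collect like powers.

-1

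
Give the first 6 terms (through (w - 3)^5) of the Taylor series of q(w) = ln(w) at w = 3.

(w - 3)^5/1215 - (w - 3)^4/324 + (w - 3)^3/81 - (w - 3)^2/18 + (w - 3)/3 + ln(3)

Use the known series and substitute for the argument.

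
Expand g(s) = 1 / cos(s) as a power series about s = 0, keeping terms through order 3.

s^2/2 + 1

Write the quotient as an unknown series and match coefficients against numerator = denominator · series.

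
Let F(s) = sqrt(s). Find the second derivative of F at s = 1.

Use the known series and substitute for the argument.
The coefficient of (s - 1)^2 in the expansion is -1/8, so F′′(1) = 2! * (-1/8) = -1/4.

-1/4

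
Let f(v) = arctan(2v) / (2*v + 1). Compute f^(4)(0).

-256

Expand 1/(denominator) as a geometric series and multiply by the numerator's series.
From the series, [v^4] f = -32/3; multiply by 4! = 24 to get -256.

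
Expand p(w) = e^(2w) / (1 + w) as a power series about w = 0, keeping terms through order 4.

Write out both Maclaurin series and multiply, keeping only the needed powers.

w^4/3 + w^3/3 + w^2 + w + 1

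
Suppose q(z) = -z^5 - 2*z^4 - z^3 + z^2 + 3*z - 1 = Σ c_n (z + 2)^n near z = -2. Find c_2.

q(-2) = 5
q′(-2) = -29
q′′(-2) = 78
So c_2 = q′′(-2)/2! = 39.

39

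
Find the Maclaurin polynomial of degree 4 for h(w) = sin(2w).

Apply the Taylor formula c_k = f^(k)(a)/k!.
[w^0] = 0;  [w^1] = 2;  [w^2] = 0;  [w^3] = -4/3;  [w^4] = 0.

-4*w^3/3 + 2*w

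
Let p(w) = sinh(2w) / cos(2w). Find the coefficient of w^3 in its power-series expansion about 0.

16/3

Write the quotient as an unknown series and match coefficients against numerator = denominator · series.
[w^0] = 0;  [w^1] = 2;  [w^2] = 0;  [w^3] = 16/3.
So c_3 = p′′′(0)/3! = 16/3.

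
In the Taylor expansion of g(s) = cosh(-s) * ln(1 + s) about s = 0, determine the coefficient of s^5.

49/120

Expand each factor separately, then convolve coefficients.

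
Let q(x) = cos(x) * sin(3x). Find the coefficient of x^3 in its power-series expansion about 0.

Expand each factor separately, then convolve coefficients.
q(0) = 0
q′(0) = 3
q′′(0) = 0
q′′′(0) = -36
The Taylor polynomial is Σ q^(k)(0)/k! · x^k.

-6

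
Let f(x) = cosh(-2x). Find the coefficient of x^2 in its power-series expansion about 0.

Differentiate repeatedly and evaluate at the center.
f(0) = 1
f′(0) = 0
f′′(0) = 4
So c_2 = f′′(0)/2! = 2.

2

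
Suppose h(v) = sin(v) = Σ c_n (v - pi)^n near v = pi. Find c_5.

-1/120

h(pi) = 0
h′(pi) = -1
h′′(pi) = 0
h′′′(pi) = 1
h^(4)(pi) = 0
h^(5)(pi) = -1
So c_5 = h^(5)(pi)/5! = -1/120.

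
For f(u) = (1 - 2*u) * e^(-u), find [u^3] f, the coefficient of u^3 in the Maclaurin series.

-7/6

Distribute the polynomial across the series and collect like powers.
f(0) = 1
f′(0) = -3
f′′(0) = 5
f′′′(0) = -7
The Taylor polynomial is Σ f^(k)(0)/k! · u^k.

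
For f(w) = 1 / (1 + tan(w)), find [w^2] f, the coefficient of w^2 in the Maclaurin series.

Write 1/(1+u) = 1 - u + u^2 - u^3 + ... and substitute the series for u.
f(0) = 1
f′(0) = -1
f′′(0) = 2
So c_2 = f′′(0)/2! = 1.

1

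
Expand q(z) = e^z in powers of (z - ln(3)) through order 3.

(z - ln(3))^3/2 + 3*(z - ln(3))^2/2 + 3*(z - ln(3)) + 3

q(ln(3)) = 3
q′(ln(3)) = 3
q′′(ln(3)) = 3
q′′′(ln(3)) = 3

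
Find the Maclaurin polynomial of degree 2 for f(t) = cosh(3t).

9*t^2/2 + 1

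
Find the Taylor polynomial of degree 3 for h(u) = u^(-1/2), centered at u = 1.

-5*(u - 1)^3/16 + 3*(u - 1)^2/8 - (u - 1)/2 + 1

[(u - 1)^0] = 1;  [(u - 1)^1] = -1/2;  [(u - 1)^2] = 3/8;  [(u - 1)^3] = -5/16.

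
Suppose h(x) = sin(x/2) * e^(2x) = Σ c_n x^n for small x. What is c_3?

Take the Cauchy product of the two expansions.
h(0) = 0
h′(0) = 1/2
h′′(0) = 2
h′′′(0) = 47/8
So c_3 = h′′′(0)/3! = 47/48.

47/48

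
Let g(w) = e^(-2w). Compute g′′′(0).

The coefficient of w^3 in the expansion is -4/3, so g′′′(0) = 3! * (-4/3) = -8.

-8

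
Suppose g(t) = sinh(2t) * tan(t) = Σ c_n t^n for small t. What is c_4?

2

Expand each factor separately, then convolve coefficients.
g(0) = 0
g′(0) = 0
g′′(0) = 4
g′′′(0) = 0
g^(4)(0) = 48
So c_4 = g^(4)(0)/4! = 2.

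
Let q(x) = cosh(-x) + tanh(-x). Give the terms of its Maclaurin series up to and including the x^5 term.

Expand each term separately and add.
q(0) = 1
q′(0) = -1
q′′(0) = 1
q′′′(0) = 2
q^(4)(0) = 1
q^(5)(0) = -16
Dividing each by k! gives the coefficients c_0, ..., c_5.

-2*x^5/15 + x^4/24 + x^3/3 + x^2/2 - x + 1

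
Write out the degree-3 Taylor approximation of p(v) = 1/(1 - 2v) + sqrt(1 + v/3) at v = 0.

Add the two expansions coefficient-wise.

3457*v^3/432 + 287*v^2/72 + 13*v/6 + 2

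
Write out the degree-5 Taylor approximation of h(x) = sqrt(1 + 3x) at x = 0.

1701*x^5/256 - 405*x^4/128 + 27*x^3/16 - 9*x^2/8 + 3*x/2 + 1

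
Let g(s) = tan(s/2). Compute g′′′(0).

The coefficient of s^3 in the expansion is 1/24, so g′′′(0) = 3! * (1/24) = 1/4.

1/4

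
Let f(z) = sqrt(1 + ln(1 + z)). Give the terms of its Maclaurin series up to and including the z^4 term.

Plug the Maclaurin series of the inner function into that of the outer and collect terms.
f(0) = 1
f′(0) = 1/2
f′′(0) = -3/4
f′′′(0) = 17/8
f^(4)(0) = -143/16

-143*z^4/384 + 17*z^3/48 - 3*z^2/8 + z/2 + 1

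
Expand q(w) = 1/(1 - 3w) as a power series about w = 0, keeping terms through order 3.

Differentiate repeatedly and evaluate at the center.

27*w^3 + 9*w^2 + 3*w + 1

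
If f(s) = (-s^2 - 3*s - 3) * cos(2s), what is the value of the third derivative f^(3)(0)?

36

Distribute the polynomial across the series and collect like powers.
The coefficient of s^3 in the expansion is 6, so f′′′(0) = 3! * (6) = 36.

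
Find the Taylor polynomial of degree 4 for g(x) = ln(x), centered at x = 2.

-(x - 2)^4/64 + (x - 2)^3/24 - (x - 2)^2/8 + (x - 2)/2 + ln(2)

g(2) = ln(2)
g′(2) = 1/2
g′′(2) = -1/4
g′′′(2) = 1/4
g^(4)(2) = -3/8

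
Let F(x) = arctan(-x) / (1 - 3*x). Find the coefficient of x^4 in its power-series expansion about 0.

-26

Expand 1/(denominator) as a geometric series and multiply by the numerator's series.
F(0) = 0
F′(0) = -1
F′′(0) = -6
F′′′(0) = -52
F^(4)(0) = -624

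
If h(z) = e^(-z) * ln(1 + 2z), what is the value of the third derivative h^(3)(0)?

34

Write out both Maclaurin series and multiply, keeping only the needed powers.
From the series, [z^3] h = 17/3; multiply by 3! = 6 to get 34.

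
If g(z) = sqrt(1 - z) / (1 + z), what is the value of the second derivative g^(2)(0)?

Multiply the two series term by term and collect like powers.
The coefficient of z^2 in the expansion is 11/8, so g′′(0) = 2! * (11/8) = 11/4.

11/4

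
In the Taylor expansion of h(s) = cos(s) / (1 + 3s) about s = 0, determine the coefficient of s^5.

Multiply the two series term by term and collect like powers.
So c_5 = h^(5)(0)/5! = -1837/8.

-1837/8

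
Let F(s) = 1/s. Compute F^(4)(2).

3/4

The coefficient of (s - 2)^4 in the expansion is 1/32, so F^(4)(2) = 4! * (1/32) = 3/4.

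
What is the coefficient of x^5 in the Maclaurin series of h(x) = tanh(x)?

2/15

[x^0] = 0;  [x^1] = 1;  [x^2] = 0;  [x^3] = -1/3;  [x^4] = 0;  [x^5] = 2/15.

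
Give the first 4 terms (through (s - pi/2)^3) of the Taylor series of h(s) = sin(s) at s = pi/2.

Compute the successive derivatives at the expansion point and divide by k!.
h(pi/2) = 1
h′(pi/2) = 0
h′′(pi/2) = -1
h′′′(pi/2) = 0
The Taylor polynomial is Σ h^(k)(pi/2)/k! · (s - pi/2)^k.

1 - (s - pi/2)^2/2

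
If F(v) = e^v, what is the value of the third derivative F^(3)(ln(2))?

2

From the series, [(v - ln(2))^3] F = 1/3; multiply by 3! = 6 to get 2.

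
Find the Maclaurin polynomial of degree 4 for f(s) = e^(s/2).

Compute the successive derivatives at the expansion point and divide by k!.

s^4/384 + s^3/48 + s^2/8 + s/2 + 1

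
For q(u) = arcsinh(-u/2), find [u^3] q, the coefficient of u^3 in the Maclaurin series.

1/48

Differentiate repeatedly and evaluate at the center.
q(0) = 0
q′(0) = -1/2
q′′(0) = 0
q′′′(0) = 1/8
Dividing each by k! gives the coefficients c_0, ..., c_3.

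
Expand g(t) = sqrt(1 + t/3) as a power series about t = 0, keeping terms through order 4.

-5*t^4/10368 + t^3/432 - t^2/72 + t/6 + 1

Compute the successive derivatives at the expansion point and divide by k!.
g(0) = 1
g′(0) = 1/6
g′′(0) = -1/36
g′′′(0) = 1/72
g^(4)(0) = -5/432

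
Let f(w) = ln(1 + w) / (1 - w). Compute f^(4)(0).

14

Multiply the numerator's expansion by the denominator's geometric series.
The coefficient of w^4 in the expansion is 7/12, so f^(4)(0) = 4! * (7/12) = 14.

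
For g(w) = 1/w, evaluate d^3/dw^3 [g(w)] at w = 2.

-3/8

Use the known series and substitute for the argument.
The coefficient of (w - 2)^3 in the expansion is -1/16, so g′′′(2) = 3! * (-1/16) = -3/8.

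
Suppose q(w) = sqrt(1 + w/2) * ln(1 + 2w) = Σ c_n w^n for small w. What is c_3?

Write out both Maclaurin series and multiply, keeping only the needed powers.

101/48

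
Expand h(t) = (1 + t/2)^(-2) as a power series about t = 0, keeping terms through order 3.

h(0) = 1
h′(0) = -1
h′′(0) = 3/2
h′′′(0) = -3
Then c_k = h^(k)(0)/k! gives each Taylor coefficient.

-t^3/2 + 3*t^2/4 - t + 1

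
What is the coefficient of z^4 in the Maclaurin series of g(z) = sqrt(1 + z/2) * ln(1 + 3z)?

-2283/128

Take the Cauchy product of the two expansions.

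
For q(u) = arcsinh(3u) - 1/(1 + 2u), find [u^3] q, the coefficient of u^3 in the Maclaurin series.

Combine the two series term by term.
q(0) = -1
q′(0) = 5
q′′(0) = -8
q′′′(0) = 21
So c_3 = q′′′(0)/3! = 7/2.

7/2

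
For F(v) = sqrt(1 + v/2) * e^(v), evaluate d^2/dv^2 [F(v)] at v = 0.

23/16

Take the Cauchy product of the two expansions.
The coefficient of v^2 in the expansion is 23/32, so F′′(0) = 2! * (23/32) = 23/16.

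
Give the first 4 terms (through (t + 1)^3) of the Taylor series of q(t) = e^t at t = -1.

(t + 1)^3*e^(-1)/6 + (t + 1)^2*e^(-1)/2 + (t + 1)*e^(-1) + e^(-1)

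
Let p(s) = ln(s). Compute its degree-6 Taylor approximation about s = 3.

p(3) = ln(3)
p′(3) = 1/3
p′′(3) = -1/9
p′′′(3) = 2/27
p^(4)(3) = -2/27
p^(5)(3) = 8/81
p^(6)(3) = -40/243
Dividing each by k! gives the coefficients c_0, ..., c_6.

-(s - 3)^6/4374 + (s - 3)^5/1215 - (s - 3)^4/324 + (s - 3)^3/81 - (s - 3)^2/18 + (s - 3)/3 + ln(3)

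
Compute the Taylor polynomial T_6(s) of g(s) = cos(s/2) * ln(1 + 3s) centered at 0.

Expand each factor separately, then convolve coefficients.
g(0) = 0
g′(0) = 3
g′′(0) = -9
g′′′(0) = 207/4
g^(4)(0) = -945/2
g^(5)(0) = 91167/16
g^(6)(0) = -1370655/16
The Taylor polynomial is Σ g^(k)(0)/k! · s^k.

-30459*s^6/256 + 30389*s^5/640 - 315*s^4/16 + 69*s^3/8 - 9*s^2/2 + 3*s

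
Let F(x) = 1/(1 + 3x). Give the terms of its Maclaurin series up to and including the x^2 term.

9*x^2 - 3*x + 1

[x^0] = 1;  [x^1] = -3;  [x^2] = 9.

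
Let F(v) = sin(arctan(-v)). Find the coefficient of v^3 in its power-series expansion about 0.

Substitute the inner expansion into the outer series and collect powers.
[v^0] = 0;  [v^1] = -1;  [v^2] = 0;  [v^3] = 1/2.

1/2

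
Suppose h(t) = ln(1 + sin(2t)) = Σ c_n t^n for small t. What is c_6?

-64/45

Compose series: expand the inner function first, then feed it into the outer expansion.
h(0) = 0
h′(0) = 2
h′′(0) = -4
h′′′(0) = 8
h^(4)(0) = -32
h^(5)(0) = 160
h^(6)(0) = -1024
So c_6 = h^(6)(0)/6! = -64/45.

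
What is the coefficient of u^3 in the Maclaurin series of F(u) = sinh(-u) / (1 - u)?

-7/6

Take the Cauchy product of the two expansions.
F(0) = 0
F′(0) = -1
F′′(0) = -2
F′′′(0) = -7
So c_3 = F′′′(0)/3! = -7/6.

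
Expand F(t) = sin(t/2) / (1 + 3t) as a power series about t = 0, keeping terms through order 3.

215*t^3/48 - 3*t^2/2 + t/2

Multiply the two series term by term and collect like powers.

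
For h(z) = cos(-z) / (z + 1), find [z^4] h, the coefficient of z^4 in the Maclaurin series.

Expand 1/(denominator) as a geometric series and multiply by the numerator's series.
[z^0] = 1;  [z^1] = -1;  [z^2] = 1/2;  [z^3] = -1/2;  [z^4] = 13/24.

13/24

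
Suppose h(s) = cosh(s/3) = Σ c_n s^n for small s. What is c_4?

1/1944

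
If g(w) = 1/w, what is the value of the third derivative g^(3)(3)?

-2/27

The coefficient of (w - 3)^3 in the expansion is -1/81, so g′′′(3) = 3! * (-1/81) = -2/27.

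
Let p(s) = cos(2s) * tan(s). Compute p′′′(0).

Multiply the two series term by term and collect like powers.
From the series, [s^3] p = -5/3; multiply by 3! = 6 to get -10.

-10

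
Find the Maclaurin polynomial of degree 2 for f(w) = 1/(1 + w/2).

Use the known series and substitute for the argument.
f(0) = 1
f′(0) = -1/2
f′′(0) = 1/2
Then c_k = f^(k)(0)/k! gives each Taylor coefficient.

w^2/4 - w/2 + 1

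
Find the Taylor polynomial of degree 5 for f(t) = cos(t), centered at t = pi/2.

-(t - pi/2)^5/120 + (t - pi/2)^3/6 - (t - pi/2)

Use the known series and substitute for the argument.
f(pi/2) = 0
f′(pi/2) = -1
f′′(pi/2) = 0
f′′′(pi/2) = 1
f^(4)(pi/2) = 0
f^(5)(pi/2) = -1
The Taylor polynomial is Σ f^(k)(pi/2)/k! · (t - pi/2)^k.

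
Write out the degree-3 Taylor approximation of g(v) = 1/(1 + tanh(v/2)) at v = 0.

-v^3/12 + v^2/4 - v/2 + 1

Plug the Maclaurin series of the inner function into that of the outer and collect terms.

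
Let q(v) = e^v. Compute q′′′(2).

e^(2)

Compute the successive derivatives at the expansion point and divide by k!.
From the series, [(v - 2)^3] q = e^(2)/6; multiply by 3! = 6 to get e^(2).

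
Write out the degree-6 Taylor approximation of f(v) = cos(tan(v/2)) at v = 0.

Plug the Maclaurin series of the inner function into that of the outer and collect terms.
f(0) = 1
f′(0) = 0
f′′(0) = -1/4
f′′′(0) = 0
f^(4)(0) = -7/16
f^(5)(0) = 0
f^(6)(0) = -97/64

-97*v^6/46080 - 7*v^4/384 - v^2/8 + 1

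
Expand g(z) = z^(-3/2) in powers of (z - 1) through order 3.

[(z - 1)^0] = 1;  [(z - 1)^1] = -3/2;  [(z - 1)^2] = 15/8;  [(z - 1)^3] = -35/16.

-35*(z - 1)^3/16 + 15*(z - 1)^2/8 - 3*(z - 1)/2 + 1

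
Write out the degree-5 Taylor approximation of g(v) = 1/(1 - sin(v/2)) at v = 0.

61*v^5/3840 + v^4/24 + 5*v^3/48 + v^2/4 + v/2 + 1

Plug the Maclaurin series of the inner function into that of the outer and collect terms.
g(0) = 1
g′(0) = 1/2
g′′(0) = 1/2
g′′′(0) = 5/8
g^(4)(0) = 1
g^(5)(0) = 61/32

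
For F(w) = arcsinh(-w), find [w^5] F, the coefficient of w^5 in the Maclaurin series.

c_5 = F^(5)(0)/5! = -3/40.

-3/40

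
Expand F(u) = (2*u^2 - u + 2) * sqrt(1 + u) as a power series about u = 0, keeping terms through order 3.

Distribute the polynomial across the series and collect like powers.
F(0) = 2
F′(0) = 0
F′′(0) = 5/2
F′′′(0) = 15/2
Then c_k = F^(k)(0)/k! gives each Taylor coefficient.

5*u^3/4 + 5*u^2/4 + 2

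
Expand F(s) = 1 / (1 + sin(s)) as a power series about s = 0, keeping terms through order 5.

Expand as Σ (-1)^k u^k with u equal to the inner function's series.
F(0) = 1
F′(0) = -1
F′′(0) = 2
F′′′(0) = -5
F^(4)(0) = 16
F^(5)(0) = -61

-61*s^5/120 + 2*s^4/3 - 5*s^3/6 + s^2 - s + 1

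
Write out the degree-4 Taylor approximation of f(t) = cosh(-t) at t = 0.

t^4/24 + t^2/2 + 1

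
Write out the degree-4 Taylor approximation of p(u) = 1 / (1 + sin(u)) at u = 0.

2*u^4/3 - 5*u^3/6 + u^2 - u + 1

Write 1/(1+u) = 1 - u + u^2 - u^3 + ... and substitute the series for u.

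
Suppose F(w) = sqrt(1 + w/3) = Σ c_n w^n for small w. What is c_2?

Use the known series and substitute for the argument.
[w^0] = 1;  [w^1] = 1/6;  [w^2] = -1/72.
So c_2 = F′′(0)/2! = -1/72.

-1/72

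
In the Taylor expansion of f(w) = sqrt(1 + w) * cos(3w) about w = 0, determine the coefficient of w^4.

Expand each factor separately, then convolve coefficients.
So c_4 = f^(4)(0)/4! = 499/128.

499/128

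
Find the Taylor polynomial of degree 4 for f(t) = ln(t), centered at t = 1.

-(t - 1)^4/4 + (t - 1)^3/3 - (t - 1)^2/2 + (t - 1)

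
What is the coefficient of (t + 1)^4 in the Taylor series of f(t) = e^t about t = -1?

e^(-1)/24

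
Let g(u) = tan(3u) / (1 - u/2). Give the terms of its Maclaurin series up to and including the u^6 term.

2787*u^6/160 + 2787*u^5/80 + 39*u^4/8 + 39*u^3/4 + 3*u^2/2 + 3*u

Take the Cauchy product of the two expansions.
g(0) = 0
g′(0) = 3
g′′(0) = 3
g′′′(0) = 117/2
g^(4)(0) = 117
g^(5)(0) = 8361/2
g^(6)(0) = 25083/2
The Taylor polynomial is Σ g^(k)(0)/k! · u^k.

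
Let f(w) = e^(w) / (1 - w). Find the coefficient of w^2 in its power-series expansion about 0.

5/2

Expand 1/(denominator) as a geometric series and multiply by the numerator's series.
[w^0] = 1;  [w^1] = 2;  [w^2] = 5/2.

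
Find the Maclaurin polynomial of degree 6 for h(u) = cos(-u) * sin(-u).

Multiply the two series term by term and collect like powers.
[u^0] = 0;  [u^1] = -1;  [u^2] = 0;  [u^3] = 2/3;  [u^4] = 0;  [u^5] = -2/15;  [u^6] = 0.

-2*u^5/15 + 2*u^3/3 - u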